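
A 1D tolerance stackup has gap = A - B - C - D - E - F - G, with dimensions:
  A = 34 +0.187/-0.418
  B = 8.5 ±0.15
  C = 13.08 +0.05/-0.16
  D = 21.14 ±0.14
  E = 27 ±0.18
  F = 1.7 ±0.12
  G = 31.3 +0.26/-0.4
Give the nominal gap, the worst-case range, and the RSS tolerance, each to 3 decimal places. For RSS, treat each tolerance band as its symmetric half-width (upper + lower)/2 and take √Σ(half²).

nominal=-68.720 wc=[-70.038,-67.383] rss=0.548

Stack each dimension's contribution:
  +A: nom +34.000 → Σnom=34.000; wc +0.187/-0.418 → slack +0.187/-0.418; half-tol=0.302, Σhalf²=0.091506
  -B: nom -8.500 → Σnom=25.500; wc +0.150/-0.150 → slack +0.337/-0.568; half-tol=0.150, Σhalf²=0.114006
  -C: nom -13.080 → Σnom=12.420; wc +0.160/-0.050 → slack +0.497/-0.618; half-tol=0.105, Σhalf²=0.125031
  -D: nom -21.140 → Σnom=-8.720; wc +0.140/-0.140 → slack +0.637/-0.758; half-tol=0.140, Σhalf²=0.144631
  -E: nom -27.000 → Σnom=-35.720; wc +0.180/-0.180 → slack +0.817/-0.938; half-tol=0.180, Σhalf²=0.177031
  -F: nom -1.700 → Σnom=-37.420; wc +0.120/-0.120 → slack +0.937/-1.058; half-tol=0.120, Σhalf²=0.191431
  -G: nom -31.300 → Σnom=-68.720; wc +0.400/-0.260 → slack +1.337/-1.318; half-tol=0.330, Σhalf²=0.300331
Nominal = -68.720. Worst-case = [-68.720 - 1.318, -68.720 + 1.337] = [-70.038, -67.383]. RSS = √0.300331 = 0.548.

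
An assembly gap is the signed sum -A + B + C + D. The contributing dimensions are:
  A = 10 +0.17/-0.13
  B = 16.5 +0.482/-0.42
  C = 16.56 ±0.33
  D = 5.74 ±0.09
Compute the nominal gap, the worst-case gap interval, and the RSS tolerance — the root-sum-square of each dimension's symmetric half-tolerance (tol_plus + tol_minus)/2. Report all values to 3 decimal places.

Stack each dimension's contribution:
  -A: nom -10.000 → Σnom=-10.000; wc +0.130/-0.170 → slack +0.130/-0.170; half-tol=0.150, Σhalf²=0.022500
  +B: nom +16.500 → Σnom=6.500; wc +0.482/-0.420 → slack +0.612/-0.590; half-tol=0.451, Σhalf²=0.225901
  +C: nom +16.560 → Σnom=23.060; wc +0.330/-0.330 → slack +0.942/-0.920; half-tol=0.330, Σhalf²=0.334801
  +D: nom +5.740 → Σnom=28.800; wc +0.090/-0.090 → slack +1.032/-1.010; half-tol=0.090, Σhalf²=0.342901
Nominal = 28.800. Worst-case = [28.800 - 1.010, 28.800 + 1.032] = [27.790, 29.832]. RSS = √0.342901 = 0.586.

nominal=28.800 wc=[27.790,29.832] rss=0.586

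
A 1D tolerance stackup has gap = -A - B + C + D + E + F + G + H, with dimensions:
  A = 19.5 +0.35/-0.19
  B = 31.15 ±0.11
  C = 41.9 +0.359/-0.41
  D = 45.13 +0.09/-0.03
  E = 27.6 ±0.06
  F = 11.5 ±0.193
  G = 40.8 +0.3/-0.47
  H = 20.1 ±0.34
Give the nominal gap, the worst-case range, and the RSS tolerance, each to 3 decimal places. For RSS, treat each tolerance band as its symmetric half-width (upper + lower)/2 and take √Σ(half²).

Stack each dimension's contribution:
  -A: nom -19.500 → Σnom=-19.500; wc +0.190/-0.350 → slack +0.190/-0.350; half-tol=0.270, Σhalf²=0.072900
  -B: nom -31.150 → Σnom=-50.650; wc +0.110/-0.110 → slack +0.300/-0.460; half-tol=0.110, Σhalf²=0.085000
  +C: nom +41.900 → Σnom=-8.750; wc +0.359/-0.410 → slack +0.659/-0.870; half-tol=0.384, Σhalf²=0.232840
  +D: nom +45.130 → Σnom=36.380; wc +0.090/-0.030 → slack +0.749/-0.900; half-tol=0.060, Σhalf²=0.236440
  +E: nom +27.600 → Σnom=63.980; wc +0.060/-0.060 → slack +0.809/-0.960; half-tol=0.060, Σhalf²=0.240040
  +F: nom +11.500 → Σnom=75.480; wc +0.193/-0.193 → slack +1.002/-1.153; half-tol=0.193, Σhalf²=0.277289
  +G: nom +40.800 → Σnom=116.280; wc +0.300/-0.470 → slack +1.302/-1.623; half-tol=0.385, Σhalf²=0.425514
  +H: nom +20.100 → Σnom=136.380; wc +0.340/-0.340 → slack +1.642/-1.963; half-tol=0.340, Σhalf²=0.541114
Nominal = 136.380. Worst-case = [136.380 - 1.963, 136.380 + 1.642] = [134.417, 138.022]. RSS = √0.541114 = 0.736.

nominal=136.380 wc=[134.417,138.022] rss=0.736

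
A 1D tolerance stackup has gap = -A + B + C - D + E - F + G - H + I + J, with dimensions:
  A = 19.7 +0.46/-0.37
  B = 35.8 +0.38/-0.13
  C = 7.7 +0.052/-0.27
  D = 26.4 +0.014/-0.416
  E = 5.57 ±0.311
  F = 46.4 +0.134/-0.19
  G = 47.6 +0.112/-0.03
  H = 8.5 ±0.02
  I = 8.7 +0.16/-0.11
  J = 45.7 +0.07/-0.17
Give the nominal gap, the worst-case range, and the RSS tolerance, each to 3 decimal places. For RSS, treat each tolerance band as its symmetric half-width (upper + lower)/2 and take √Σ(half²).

Stack each dimension's contribution:
  -A: nom -19.700 → Σnom=-19.700; wc +0.370/-0.460 → slack +0.370/-0.460; half-tol=0.415, Σhalf²=0.172225
  +B: nom +35.800 → Σnom=16.100; wc +0.380/-0.130 → slack +0.750/-0.590; half-tol=0.255, Σhalf²=0.237250
  +C: nom +7.700 → Σnom=23.800; wc +0.052/-0.270 → slack +0.802/-0.860; half-tol=0.161, Σhalf²=0.263171
  -D: nom -26.400 → Σnom=-2.600; wc +0.416/-0.014 → slack +1.218/-0.874; half-tol=0.215, Σhalf²=0.309396
  +E: nom +5.570 → Σnom=2.970; wc +0.311/-0.311 → slack +1.529/-1.185; half-tol=0.311, Σhalf²=0.406117
  -F: nom -46.400 → Σnom=-43.430; wc +0.190/-0.134 → slack +1.719/-1.319; half-tol=0.162, Σhalf²=0.432361
  +G: nom +47.600 → Σnom=4.170; wc +0.112/-0.030 → slack +1.831/-1.349; half-tol=0.071, Σhalf²=0.437402
  -H: nom -8.500 → Σnom=-4.330; wc +0.020/-0.020 → slack +1.851/-1.369; half-tol=0.020, Σhalf²=0.437802
  +I: nom +8.700 → Σnom=4.370; wc +0.160/-0.110 → slack +2.011/-1.479; half-tol=0.135, Σhalf²=0.456027
  +J: nom +45.700 → Σnom=50.070; wc +0.070/-0.170 → slack +2.081/-1.649; half-tol=0.120, Σhalf²=0.470427
Nominal = 50.070. Worst-case = [50.070 - 1.649, 50.070 + 2.081] = [48.421, 52.151]. RSS = √0.470427 = 0.686.

nominal=50.070 wc=[48.421,52.151] rss=0.686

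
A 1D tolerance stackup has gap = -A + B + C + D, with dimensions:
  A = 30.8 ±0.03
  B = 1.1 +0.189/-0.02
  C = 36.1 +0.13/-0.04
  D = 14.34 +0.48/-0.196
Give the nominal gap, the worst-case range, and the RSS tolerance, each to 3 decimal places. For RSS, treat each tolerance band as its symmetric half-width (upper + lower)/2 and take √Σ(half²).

Stack each dimension's contribution:
  -A: nom -30.800 → Σnom=-30.800; wc +0.030/-0.030 → slack +0.030/-0.030; half-tol=0.030, Σhalf²=0.000900
  +B: nom +1.100 → Σnom=-29.700; wc +0.189/-0.020 → slack +0.219/-0.050; half-tol=0.104, Σhalf²=0.011820
  +C: nom +36.100 → Σnom=6.400; wc +0.130/-0.040 → slack +0.349/-0.090; half-tol=0.085, Σhalf²=0.019045
  +D: nom +14.340 → Σnom=20.740; wc +0.480/-0.196 → slack +0.829/-0.286; half-tol=0.338, Σhalf²=0.133289
Nominal = 20.740. Worst-case = [20.740 - 0.286, 20.740 + 0.829] = [20.454, 21.569]. RSS = √0.133289 = 0.365.

nominal=20.740 wc=[20.454,21.569] rss=0.365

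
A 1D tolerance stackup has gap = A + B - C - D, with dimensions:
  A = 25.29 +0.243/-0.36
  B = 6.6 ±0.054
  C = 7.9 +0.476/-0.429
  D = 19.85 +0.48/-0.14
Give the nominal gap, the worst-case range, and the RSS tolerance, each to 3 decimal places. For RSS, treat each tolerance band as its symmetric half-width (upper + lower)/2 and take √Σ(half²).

Stack each dimension's contribution:
  +A: nom +25.290 → Σnom=25.290; wc +0.243/-0.360 → slack +0.243/-0.360; half-tol=0.301, Σhalf²=0.090902
  +B: nom +6.600 → Σnom=31.890; wc +0.054/-0.054 → slack +0.297/-0.414; half-tol=0.054, Σhalf²=0.093818
  -C: nom -7.900 → Σnom=23.990; wc +0.429/-0.476 → slack +0.726/-0.890; half-tol=0.453, Σhalf²=0.298574
  -D: nom -19.850 → Σnom=4.140; wc +0.140/-0.480 → slack +0.866/-1.370; half-tol=0.310, Σhalf²=0.394674
Nominal = 4.140. Worst-case = [4.140 - 1.370, 4.140 + 0.866] = [2.770, 5.006]. RSS = √0.394674 = 0.628.

nominal=4.140 wc=[2.770,5.006] rss=0.628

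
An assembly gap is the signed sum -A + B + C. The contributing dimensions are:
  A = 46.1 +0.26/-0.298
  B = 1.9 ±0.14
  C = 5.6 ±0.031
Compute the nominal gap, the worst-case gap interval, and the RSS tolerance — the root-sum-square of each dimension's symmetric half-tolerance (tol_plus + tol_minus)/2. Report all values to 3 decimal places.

Stack each dimension's contribution:
  -A: nom -46.100 → Σnom=-46.100; wc +0.298/-0.260 → slack +0.298/-0.260; half-tol=0.279, Σhalf²=0.077841
  +B: nom +1.900 → Σnom=-44.200; wc +0.140/-0.140 → slack +0.438/-0.400; half-tol=0.140, Σhalf²=0.097441
  +C: nom +5.600 → Σnom=-38.600; wc +0.031/-0.031 → slack +0.469/-0.431; half-tol=0.031, Σhalf²=0.098402
Nominal = -38.600. Worst-case = [-38.600 - 0.431, -38.600 + 0.469] = [-39.031, -38.131]. RSS = √0.098402 = 0.314.

nominal=-38.600 wc=[-39.031,-38.131] rss=0.314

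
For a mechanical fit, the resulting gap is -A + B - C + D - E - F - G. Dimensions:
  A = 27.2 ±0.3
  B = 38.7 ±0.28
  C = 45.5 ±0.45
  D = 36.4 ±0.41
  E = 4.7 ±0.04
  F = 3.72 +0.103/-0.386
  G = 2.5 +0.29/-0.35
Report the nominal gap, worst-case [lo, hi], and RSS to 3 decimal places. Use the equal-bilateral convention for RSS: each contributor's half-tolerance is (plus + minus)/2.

nominal=-8.520 wc=[-10.393,-6.304] rss=0.838

Stack each dimension's contribution:
  -A: nom -27.200 → Σnom=-27.200; wc +0.300/-0.300 → slack +0.300/-0.300; half-tol=0.300, Σhalf²=0.090000
  +B: nom +38.700 → Σnom=11.500; wc +0.280/-0.280 → slack +0.580/-0.580; half-tol=0.280, Σhalf²=0.168400
  -C: nom -45.500 → Σnom=-34.000; wc +0.450/-0.450 → slack +1.030/-1.030; half-tol=0.450, Σhalf²=0.370900
  +D: nom +36.400 → Σnom=2.400; wc +0.410/-0.410 → slack +1.440/-1.440; half-tol=0.410, Σhalf²=0.539000
  -E: nom -4.700 → Σnom=-2.300; wc +0.040/-0.040 → slack +1.480/-1.480; half-tol=0.040, Σhalf²=0.540600
  -F: nom -3.720 → Σnom=-6.020; wc +0.386/-0.103 → slack +1.866/-1.583; half-tol=0.244, Σhalf²=0.600380
  -G: nom -2.500 → Σnom=-8.520; wc +0.350/-0.290 → slack +2.216/-1.873; half-tol=0.320, Σhalf²=0.702780
Nominal = -8.520. Worst-case = [-8.520 - 1.873, -8.520 + 2.216] = [-10.393, -6.304]. RSS = √0.702780 = 0.838.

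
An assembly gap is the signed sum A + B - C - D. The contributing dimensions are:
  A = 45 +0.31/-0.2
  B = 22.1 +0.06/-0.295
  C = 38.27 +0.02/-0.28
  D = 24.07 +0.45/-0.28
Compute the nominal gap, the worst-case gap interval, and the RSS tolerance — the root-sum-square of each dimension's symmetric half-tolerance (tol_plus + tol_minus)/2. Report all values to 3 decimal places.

Stack each dimension's contribution:
  +A: nom +45.000 → Σnom=45.000; wc +0.310/-0.200 → slack +0.310/-0.200; half-tol=0.255, Σhalf²=0.065025
  +B: nom +22.100 → Σnom=67.100; wc +0.060/-0.295 → slack +0.370/-0.495; half-tol=0.177, Σhalf²=0.096531
  -C: nom -38.270 → Σnom=28.830; wc +0.280/-0.020 → slack +0.650/-0.515; half-tol=0.150, Σhalf²=0.119031
  -D: nom -24.070 → Σnom=4.760; wc +0.280/-0.450 → slack +0.930/-0.965; half-tol=0.365, Σhalf²=0.252256
Nominal = 4.760. Worst-case = [4.760 - 0.965, 4.760 + 0.930] = [3.795, 5.690]. RSS = √0.252256 = 0.502.

nominal=4.760 wc=[3.795,5.690] rss=0.502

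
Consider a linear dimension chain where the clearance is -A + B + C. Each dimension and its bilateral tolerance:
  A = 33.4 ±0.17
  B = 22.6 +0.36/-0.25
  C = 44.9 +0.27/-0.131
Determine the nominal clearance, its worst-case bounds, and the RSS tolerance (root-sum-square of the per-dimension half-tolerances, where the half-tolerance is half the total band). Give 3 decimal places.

Stack each dimension's contribution:
  -A: nom -33.400 → Σnom=-33.400; wc +0.170/-0.170 → slack +0.170/-0.170; half-tol=0.170, Σhalf²=0.028900
  +B: nom +22.600 → Σnom=-10.800; wc +0.360/-0.250 → slack +0.530/-0.420; half-tol=0.305, Σhalf²=0.121925
  +C: nom +44.900 → Σnom=34.100; wc +0.270/-0.131 → slack +0.800/-0.551; half-tol=0.201, Σhalf²=0.162125
Nominal = 34.100. Worst-case = [34.100 - 0.551, 34.100 + 0.800] = [33.549, 34.900]. RSS = √0.162125 = 0.403.

nominal=34.100 wc=[33.549,34.900] rss=0.403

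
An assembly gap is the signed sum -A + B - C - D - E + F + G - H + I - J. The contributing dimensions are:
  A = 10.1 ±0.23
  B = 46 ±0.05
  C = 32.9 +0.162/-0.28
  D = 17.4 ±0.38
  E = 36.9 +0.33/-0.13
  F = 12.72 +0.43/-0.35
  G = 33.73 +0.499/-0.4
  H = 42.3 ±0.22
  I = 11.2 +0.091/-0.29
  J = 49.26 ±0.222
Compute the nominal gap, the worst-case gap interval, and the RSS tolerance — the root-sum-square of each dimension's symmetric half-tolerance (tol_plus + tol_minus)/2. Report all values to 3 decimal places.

nominal=-85.210 wc=[-87.844,-82.678] rss=0.889

Stack each dimension's contribution:
  -A: nom -10.100 → Σnom=-10.100; wc +0.230/-0.230 → slack +0.230/-0.230; half-tol=0.230, Σhalf²=0.052900
  +B: nom +46.000 → Σnom=35.900; wc +0.050/-0.050 → slack +0.280/-0.280; half-tol=0.050, Σhalf²=0.055400
  -C: nom -32.900 → Σnom=3.000; wc +0.280/-0.162 → slack +0.560/-0.442; half-tol=0.221, Σhalf²=0.104241
  -D: nom -17.400 → Σnom=-14.400; wc +0.380/-0.380 → slack +0.940/-0.822; half-tol=0.380, Σhalf²=0.248641
  -E: nom -36.900 → Σnom=-51.300; wc +0.130/-0.330 → slack +1.070/-1.152; half-tol=0.230, Σhalf²=0.301541
  +F: nom +12.720 → Σnom=-38.580; wc +0.430/-0.350 → slack +1.500/-1.502; half-tol=0.390, Σhalf²=0.453641
  +G: nom +33.730 → Σnom=-4.850; wc +0.499/-0.400 → slack +1.999/-1.902; half-tol=0.450, Σhalf²=0.655691
  -H: nom -42.300 → Σnom=-47.150; wc +0.220/-0.220 → slack +2.219/-2.122; half-tol=0.220, Σhalf²=0.704091
  +I: nom +11.200 → Σnom=-35.950; wc +0.091/-0.290 → slack +2.310/-2.412; half-tol=0.191, Σhalf²=0.740382
  -J: nom -49.260 → Σnom=-85.210; wc +0.222/-0.222 → slack +2.532/-2.634; half-tol=0.222, Σhalf²=0.789666
Nominal = -85.210. Worst-case = [-85.210 - 2.634, -85.210 + 2.532] = [-87.844, -82.678]. RSS = √0.789666 = 0.889.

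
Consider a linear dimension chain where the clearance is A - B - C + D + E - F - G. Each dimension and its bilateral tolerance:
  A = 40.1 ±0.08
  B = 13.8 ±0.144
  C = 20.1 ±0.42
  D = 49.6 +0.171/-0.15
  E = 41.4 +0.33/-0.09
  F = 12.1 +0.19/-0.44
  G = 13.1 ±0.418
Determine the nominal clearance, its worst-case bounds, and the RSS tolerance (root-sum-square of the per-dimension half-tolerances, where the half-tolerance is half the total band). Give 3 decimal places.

Stack each dimension's contribution:
  +A: nom +40.100 → Σnom=40.100; wc +0.080/-0.080 → slack +0.080/-0.080; half-tol=0.080, Σhalf²=0.006400
  -B: nom -13.800 → Σnom=26.300; wc +0.144/-0.144 → slack +0.224/-0.224; half-tol=0.144, Σhalf²=0.027136
  -C: nom -20.100 → Σnom=6.200; wc +0.420/-0.420 → slack +0.644/-0.644; half-tol=0.420, Σhalf²=0.203536
  +D: nom +49.600 → Σnom=55.800; wc +0.171/-0.150 → slack +0.815/-0.794; half-tol=0.161, Σhalf²=0.229296
  +E: nom +41.400 → Σnom=97.200; wc +0.330/-0.090 → slack +1.145/-0.884; half-tol=0.210, Σhalf²=0.273396
  -F: nom -12.100 → Σnom=85.100; wc +0.440/-0.190 → slack +1.585/-1.074; half-tol=0.315, Σhalf²=0.372621
  -G: nom -13.100 → Σnom=72.000; wc +0.418/-0.418 → slack +2.003/-1.492; half-tol=0.418, Σhalf²=0.547345
Nominal = 72.000. Worst-case = [72.000 - 1.492, 72.000 + 2.003] = [70.508, 74.003]. RSS = √0.547345 = 0.740.

nominal=72.000 wc=[70.508,74.003] rss=0.740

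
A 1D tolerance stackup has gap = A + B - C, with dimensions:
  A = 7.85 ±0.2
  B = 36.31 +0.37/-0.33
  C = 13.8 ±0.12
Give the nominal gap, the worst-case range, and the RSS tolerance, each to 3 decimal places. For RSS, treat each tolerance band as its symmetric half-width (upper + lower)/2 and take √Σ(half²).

nominal=30.360 wc=[29.710,31.050] rss=0.421

Stack each dimension's contribution:
  +A: nom +7.850 → Σnom=7.850; wc +0.200/-0.200 → slack +0.200/-0.200; half-tol=0.200, Σhalf²=0.040000
  +B: nom +36.310 → Σnom=44.160; wc +0.370/-0.330 → slack +0.570/-0.530; half-tol=0.350, Σhalf²=0.162500
  -C: nom -13.800 → Σnom=30.360; wc +0.120/-0.120 → slack +0.690/-0.650; half-tol=0.120, Σhalf²=0.176900
Nominal = 30.360. Worst-case = [30.360 - 0.650, 30.360 + 0.690] = [29.710, 31.050]. RSS = √0.176900 = 0.421.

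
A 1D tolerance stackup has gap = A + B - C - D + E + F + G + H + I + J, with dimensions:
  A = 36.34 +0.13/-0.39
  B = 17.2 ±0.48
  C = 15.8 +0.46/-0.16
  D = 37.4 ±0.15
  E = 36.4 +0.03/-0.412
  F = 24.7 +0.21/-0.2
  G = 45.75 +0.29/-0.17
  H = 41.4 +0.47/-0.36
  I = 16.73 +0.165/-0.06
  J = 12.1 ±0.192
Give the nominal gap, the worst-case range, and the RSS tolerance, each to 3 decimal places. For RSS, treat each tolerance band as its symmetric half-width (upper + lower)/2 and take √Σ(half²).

Stack each dimension's contribution:
  +A: nom +36.340 → Σnom=36.340; wc +0.130/-0.390 → slack +0.130/-0.390; half-tol=0.260, Σhalf²=0.067600
  +B: nom +17.200 → Σnom=53.540; wc +0.480/-0.480 → slack +0.610/-0.870; half-tol=0.480, Σhalf²=0.298000
  -C: nom -15.800 → Σnom=37.740; wc +0.160/-0.460 → slack +0.770/-1.330; half-tol=0.310, Σhalf²=0.394100
  -D: nom -37.400 → Σnom=0.340; wc +0.150/-0.150 → slack +0.920/-1.480; half-tol=0.150, Σhalf²=0.416600
  +E: nom +36.400 → Σnom=36.740; wc +0.030/-0.412 → slack +0.950/-1.892; half-tol=0.221, Σhalf²=0.465441
  +F: nom +24.700 → Σnom=61.440; wc +0.210/-0.200 → slack +1.160/-2.092; half-tol=0.205, Σhalf²=0.507466
  +G: nom +45.750 → Σnom=107.190; wc +0.290/-0.170 → slack +1.450/-2.262; half-tol=0.230, Σhalf²=0.560366
  +H: nom +41.400 → Σnom=148.590; wc +0.470/-0.360 → slack +1.920/-2.622; half-tol=0.415, Σhalf²=0.732591
  +I: nom +16.730 → Σnom=165.320; wc +0.165/-0.060 → slack +2.085/-2.682; half-tol=0.113, Σhalf²=0.745247
  +J: nom +12.100 → Σnom=177.420; wc +0.192/-0.192 → slack +2.277/-2.874; half-tol=0.192, Σhalf²=0.782111
Nominal = 177.420. Worst-case = [177.420 - 2.874, 177.420 + 2.277] = [174.546, 179.697]. RSS = √0.782111 = 0.884.

nominal=177.420 wc=[174.546,179.697] rss=0.884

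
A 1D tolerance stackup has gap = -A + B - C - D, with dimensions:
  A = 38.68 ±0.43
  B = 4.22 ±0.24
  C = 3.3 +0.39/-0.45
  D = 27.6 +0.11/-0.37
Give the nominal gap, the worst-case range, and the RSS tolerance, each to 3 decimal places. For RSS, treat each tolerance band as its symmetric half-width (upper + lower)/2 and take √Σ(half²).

Stack each dimension's contribution:
  -A: nom -38.680 → Σnom=-38.680; wc +0.430/-0.430 → slack +0.430/-0.430; half-tol=0.430, Σhalf²=0.184900
  +B: nom +4.220 → Σnom=-34.460; wc +0.240/-0.240 → slack +0.670/-0.670; half-tol=0.240, Σhalf²=0.242500
  -C: nom -3.300 → Σnom=-37.760; wc +0.450/-0.390 → slack +1.120/-1.060; half-tol=0.420, Σhalf²=0.418900
  -D: nom -27.600 → Σnom=-65.360; wc +0.370/-0.110 → slack +1.490/-1.170; half-tol=0.240, Σhalf²=0.476500
Nominal = -65.360. Worst-case = [-65.360 - 1.170, -65.360 + 1.490] = [-66.530, -63.870]. RSS = √0.476500 = 0.690.

nominal=-65.360 wc=[-66.530,-63.870] rss=0.690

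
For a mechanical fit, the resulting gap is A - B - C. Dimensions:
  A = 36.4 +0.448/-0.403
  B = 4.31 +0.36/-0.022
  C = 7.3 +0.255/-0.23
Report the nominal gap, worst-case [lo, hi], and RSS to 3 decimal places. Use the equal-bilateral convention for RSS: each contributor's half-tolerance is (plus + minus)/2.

nominal=24.790 wc=[23.772,25.490] rss=0.526

Stack each dimension's contribution:
  +A: nom +36.400 → Σnom=36.400; wc +0.448/-0.403 → slack +0.448/-0.403; half-tol=0.425, Σhalf²=0.181050
  -B: nom -4.310 → Σnom=32.090; wc +0.022/-0.360 → slack +0.470/-0.763; half-tol=0.191, Σhalf²=0.217531
  -C: nom -7.300 → Σnom=24.790; wc +0.230/-0.255 → slack +0.700/-1.018; half-tol=0.242, Σhalf²=0.276338
Nominal = 24.790. Worst-case = [24.790 - 1.018, 24.790 + 0.700] = [23.772, 25.490]. RSS = √0.276338 = 0.526.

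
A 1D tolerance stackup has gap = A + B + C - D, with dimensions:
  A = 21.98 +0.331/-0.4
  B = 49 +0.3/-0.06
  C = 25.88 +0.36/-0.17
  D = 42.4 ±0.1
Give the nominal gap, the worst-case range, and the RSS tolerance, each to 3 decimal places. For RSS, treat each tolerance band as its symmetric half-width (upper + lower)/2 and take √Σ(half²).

Stack each dimension's contribution:
  +A: nom +21.980 → Σnom=21.980; wc +0.331/-0.400 → slack +0.331/-0.400; half-tol=0.366, Σhalf²=0.133590
  +B: nom +49.000 → Σnom=70.980; wc +0.300/-0.060 → slack +0.631/-0.460; half-tol=0.180, Σhalf²=0.165990
  +C: nom +25.880 → Σnom=96.860; wc +0.360/-0.170 → slack +0.991/-0.630; half-tol=0.265, Σhalf²=0.236215
  -D: nom -42.400 → Σnom=54.460; wc +0.100/-0.100 → slack +1.091/-0.730; half-tol=0.100, Σhalf²=0.246215
Nominal = 54.460. Worst-case = [54.460 - 0.730, 54.460 + 1.091] = [53.730, 55.551]. RSS = √0.246215 = 0.496.

nominal=54.460 wc=[53.730,55.551] rss=0.496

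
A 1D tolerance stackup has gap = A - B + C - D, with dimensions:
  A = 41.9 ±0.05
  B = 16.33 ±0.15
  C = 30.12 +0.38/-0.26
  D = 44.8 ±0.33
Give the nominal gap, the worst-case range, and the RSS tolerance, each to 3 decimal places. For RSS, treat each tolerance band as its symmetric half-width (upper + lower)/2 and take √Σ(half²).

Stack each dimension's contribution:
  +A: nom +41.900 → Σnom=41.900; wc +0.050/-0.050 → slack +0.050/-0.050; half-tol=0.050, Σhalf²=0.002500
  -B: nom -16.330 → Σnom=25.570; wc +0.150/-0.150 → slack +0.200/-0.200; half-tol=0.150, Σhalf²=0.025000
  +C: nom +30.120 → Σnom=55.690; wc +0.380/-0.260 → slack +0.580/-0.460; half-tol=0.320, Σhalf²=0.127400
  -D: nom -44.800 → Σnom=10.890; wc +0.330/-0.330 → slack +0.910/-0.790; half-tol=0.330, Σhalf²=0.236300
Nominal = 10.890. Worst-case = [10.890 - 0.790, 10.890 + 0.910] = [10.100, 11.800]. RSS = √0.236300 = 0.486.

nominal=10.890 wc=[10.100,11.800] rss=0.486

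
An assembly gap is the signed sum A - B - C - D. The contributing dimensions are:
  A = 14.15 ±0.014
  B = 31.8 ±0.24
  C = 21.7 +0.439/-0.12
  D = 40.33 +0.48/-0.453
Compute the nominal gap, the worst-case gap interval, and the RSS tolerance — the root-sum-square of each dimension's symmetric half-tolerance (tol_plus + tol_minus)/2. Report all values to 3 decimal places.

nominal=-79.680 wc=[-80.853,-78.853] rss=0.595

Stack each dimension's contribution:
  +A: nom +14.150 → Σnom=14.150; wc +0.014/-0.014 → slack +0.014/-0.014; half-tol=0.014, Σhalf²=0.000196
  -B: nom -31.800 → Σnom=-17.650; wc +0.240/-0.240 → slack +0.254/-0.254; half-tol=0.240, Σhalf²=0.057796
  -C: nom -21.700 → Σnom=-39.350; wc +0.120/-0.439 → slack +0.374/-0.693; half-tol=0.279, Σhalf²=0.135916
  -D: nom -40.330 → Σnom=-79.680; wc +0.453/-0.480 → slack +0.827/-1.173; half-tol=0.467, Σhalf²=0.353538
Nominal = -79.680. Worst-case = [-79.680 - 1.173, -79.680 + 0.827] = [-80.853, -78.853]. RSS = √0.353538 = 0.595.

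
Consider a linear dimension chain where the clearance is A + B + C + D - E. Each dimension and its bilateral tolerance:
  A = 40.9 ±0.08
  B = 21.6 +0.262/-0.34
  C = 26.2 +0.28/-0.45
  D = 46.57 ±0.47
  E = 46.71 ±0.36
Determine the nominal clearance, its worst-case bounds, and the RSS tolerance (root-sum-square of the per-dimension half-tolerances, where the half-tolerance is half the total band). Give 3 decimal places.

nominal=88.560 wc=[86.860,90.012] rss=0.762

Stack each dimension's contribution:
  +A: nom +40.900 → Σnom=40.900; wc +0.080/-0.080 → slack +0.080/-0.080; half-tol=0.080, Σhalf²=0.006400
  +B: nom +21.600 → Σnom=62.500; wc +0.262/-0.340 → slack +0.342/-0.420; half-tol=0.301, Σhalf²=0.097001
  +C: nom +26.200 → Σnom=88.700; wc +0.280/-0.450 → slack +0.622/-0.870; half-tol=0.365, Σhalf²=0.230226
  +D: nom +46.570 → Σnom=135.270; wc +0.470/-0.470 → slack +1.092/-1.340; half-tol=0.470, Σhalf²=0.451126
  -E: nom -46.710 → Σnom=88.560; wc +0.360/-0.360 → slack +1.452/-1.700; half-tol=0.360, Σhalf²=0.580726
Nominal = 88.560. Worst-case = [88.560 - 1.700, 88.560 + 1.452] = [86.860, 90.012]. RSS = √0.580726 = 0.762.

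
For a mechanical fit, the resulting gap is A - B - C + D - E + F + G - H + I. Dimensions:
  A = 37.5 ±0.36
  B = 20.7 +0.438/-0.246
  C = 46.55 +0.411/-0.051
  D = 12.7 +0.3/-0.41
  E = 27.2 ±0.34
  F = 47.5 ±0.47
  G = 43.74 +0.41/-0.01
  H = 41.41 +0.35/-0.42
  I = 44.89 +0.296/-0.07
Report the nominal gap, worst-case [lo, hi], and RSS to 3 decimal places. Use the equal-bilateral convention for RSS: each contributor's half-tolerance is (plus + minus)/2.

Stack each dimension's contribution:
  +A: nom +37.500 → Σnom=37.500; wc +0.360/-0.360 → slack +0.360/-0.360; half-tol=0.360, Σhalf²=0.129600
  -B: nom -20.700 → Σnom=16.800; wc +0.246/-0.438 → slack +0.606/-0.798; half-tol=0.342, Σhalf²=0.246564
  -C: nom -46.550 → Σnom=-29.750; wc +0.051/-0.411 → slack +0.657/-1.209; half-tol=0.231, Σhalf²=0.299925
  +D: nom +12.700 → Σnom=-17.050; wc +0.300/-0.410 → slack +0.957/-1.619; half-tol=0.355, Σhalf²=0.425950
  -E: nom -27.200 → Σnom=-44.250; wc +0.340/-0.340 → slack +1.297/-1.959; half-tol=0.340, Σhalf²=0.541550
  +F: nom +47.500 → Σnom=3.250; wc +0.470/-0.470 → slack +1.767/-2.429; half-tol=0.470, Σhalf²=0.762450
  +G: nom +43.740 → Σnom=46.990; wc +0.410/-0.010 → slack +2.177/-2.439; half-tol=0.210, Σhalf²=0.806550
  -H: nom -41.410 → Σnom=5.580; wc +0.420/-0.350 → slack +2.597/-2.789; half-tol=0.385, Σhalf²=0.954775
  +I: nom +44.890 → Σnom=50.470; wc +0.296/-0.070 → slack +2.893/-2.859; half-tol=0.183, Σhalf²=0.988264
Nominal = 50.470. Worst-case = [50.470 - 2.859, 50.470 + 2.893] = [47.611, 53.363]. RSS = √0.988264 = 0.994.

nominal=50.470 wc=[47.611,53.363] rss=0.994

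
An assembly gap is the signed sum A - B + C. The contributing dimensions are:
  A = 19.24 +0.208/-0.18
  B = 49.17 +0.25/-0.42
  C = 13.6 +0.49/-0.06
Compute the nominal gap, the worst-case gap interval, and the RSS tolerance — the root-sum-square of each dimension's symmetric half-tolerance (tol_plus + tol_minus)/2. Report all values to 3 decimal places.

Stack each dimension's contribution:
  +A: nom +19.240 → Σnom=19.240; wc +0.208/-0.180 → slack +0.208/-0.180; half-tol=0.194, Σhalf²=0.037636
  -B: nom -49.170 → Σnom=-29.930; wc +0.420/-0.250 → slack +0.628/-0.430; half-tol=0.335, Σhalf²=0.149861
  +C: nom +13.600 → Σnom=-16.330; wc +0.490/-0.060 → slack +1.118/-0.490; half-tol=0.275, Σhalf²=0.225486
Nominal = -16.330. Worst-case = [-16.330 - 0.490, -16.330 + 1.118] = [-16.820, -15.212]. RSS = √0.225486 = 0.475.

nominal=-16.330 wc=[-16.820,-15.212] rss=0.475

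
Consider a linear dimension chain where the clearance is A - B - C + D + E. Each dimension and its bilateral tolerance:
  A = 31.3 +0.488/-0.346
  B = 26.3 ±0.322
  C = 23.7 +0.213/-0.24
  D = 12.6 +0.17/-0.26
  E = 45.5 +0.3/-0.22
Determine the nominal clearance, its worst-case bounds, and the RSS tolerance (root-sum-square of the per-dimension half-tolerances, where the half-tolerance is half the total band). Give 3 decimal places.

nominal=39.400 wc=[38.039,40.920] rss=0.665

Stack each dimension's contribution:
  +A: nom +31.300 → Σnom=31.300; wc +0.488/-0.346 → slack +0.488/-0.346; half-tol=0.417, Σhalf²=0.173889
  -B: nom -26.300 → Σnom=5.000; wc +0.322/-0.322 → slack +0.810/-0.668; half-tol=0.322, Σhalf²=0.277573
  -C: nom -23.700 → Σnom=-18.700; wc +0.240/-0.213 → slack +1.050/-0.881; half-tol=0.226, Σhalf²=0.328875
  +D: nom +12.600 → Σnom=-6.100; wc +0.170/-0.260 → slack +1.220/-1.141; half-tol=0.215, Σhalf²=0.375100
  +E: nom +45.500 → Σnom=39.400; wc +0.300/-0.220 → slack +1.520/-1.361; half-tol=0.260, Σhalf²=0.442700
Nominal = 39.400. Worst-case = [39.400 - 1.361, 39.400 + 1.520] = [38.039, 40.920]. RSS = √0.442700 = 0.665.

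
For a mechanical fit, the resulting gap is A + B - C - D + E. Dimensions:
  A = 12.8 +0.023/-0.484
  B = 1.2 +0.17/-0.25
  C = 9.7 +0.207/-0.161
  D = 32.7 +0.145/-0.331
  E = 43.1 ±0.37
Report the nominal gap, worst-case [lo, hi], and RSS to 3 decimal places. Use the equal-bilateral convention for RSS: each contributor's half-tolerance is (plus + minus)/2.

Stack each dimension's contribution:
  +A: nom +12.800 → Σnom=12.800; wc +0.023/-0.484 → slack +0.023/-0.484; half-tol=0.254, Σhalf²=0.064262
  +B: nom +1.200 → Σnom=14.000; wc +0.170/-0.250 → slack +0.193/-0.734; half-tol=0.210, Σhalf²=0.108362
  -C: nom -9.700 → Σnom=4.300; wc +0.161/-0.207 → slack +0.354/-0.941; half-tol=0.184, Σhalf²=0.142218
  -D: nom -32.700 → Σnom=-28.400; wc +0.331/-0.145 → slack +0.685/-1.086; half-tol=0.238, Σhalf²=0.198862
  +E: nom +43.100 → Σnom=14.700; wc +0.370/-0.370 → slack +1.055/-1.456; half-tol=0.370, Σhalf²=0.335762
Nominal = 14.700. Worst-case = [14.700 - 1.456, 14.700 + 1.055] = [13.244, 15.755]. RSS = √0.335762 = 0.579.

nominal=14.700 wc=[13.244,15.755] rss=0.579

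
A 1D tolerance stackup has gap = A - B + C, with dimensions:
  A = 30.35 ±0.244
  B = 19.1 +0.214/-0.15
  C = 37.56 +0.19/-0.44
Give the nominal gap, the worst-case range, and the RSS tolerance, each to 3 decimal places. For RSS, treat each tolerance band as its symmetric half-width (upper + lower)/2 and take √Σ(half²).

Stack each dimension's contribution:
  +A: nom +30.350 → Σnom=30.350; wc +0.244/-0.244 → slack +0.244/-0.244; half-tol=0.244, Σhalf²=0.059536
  -B: nom -19.100 → Σnom=11.250; wc +0.150/-0.214 → slack +0.394/-0.458; half-tol=0.182, Σhalf²=0.092660
  +C: nom +37.560 → Σnom=48.810; wc +0.190/-0.440 → slack +0.584/-0.898; half-tol=0.315, Σhalf²=0.191885
Nominal = 48.810. Worst-case = [48.810 - 0.898, 48.810 + 0.584] = [47.912, 49.394]. RSS = √0.191885 = 0.438.

nominal=48.810 wc=[47.912,49.394] rss=0.438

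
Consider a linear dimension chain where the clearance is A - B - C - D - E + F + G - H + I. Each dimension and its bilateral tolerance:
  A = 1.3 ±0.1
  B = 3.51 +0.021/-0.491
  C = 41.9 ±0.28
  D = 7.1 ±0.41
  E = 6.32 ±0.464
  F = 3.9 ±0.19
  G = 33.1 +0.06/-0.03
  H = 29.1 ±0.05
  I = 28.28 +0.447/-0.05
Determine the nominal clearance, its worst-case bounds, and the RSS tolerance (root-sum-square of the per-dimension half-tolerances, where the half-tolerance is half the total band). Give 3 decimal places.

nominal=-21.350 wc=[-22.945,-18.858] rss=0.800

Stack each dimension's contribution:
  +A: nom +1.300 → Σnom=1.300; wc +0.100/-0.100 → slack +0.100/-0.100; half-tol=0.100, Σhalf²=0.010000
  -B: nom -3.510 → Σnom=-2.210; wc +0.491/-0.021 → slack +0.591/-0.121; half-tol=0.256, Σhalf²=0.075536
  -C: nom -41.900 → Σnom=-44.110; wc +0.280/-0.280 → slack +0.871/-0.401; half-tol=0.280, Σhalf²=0.153936
  -D: nom -7.100 → Σnom=-51.210; wc +0.410/-0.410 → slack +1.281/-0.811; half-tol=0.410, Σhalf²=0.322036
  -E: nom -6.320 → Σnom=-57.530; wc +0.464/-0.464 → slack +1.745/-1.275; half-tol=0.464, Σhalf²=0.537332
  +F: nom +3.900 → Σnom=-53.630; wc +0.190/-0.190 → slack +1.935/-1.465; half-tol=0.190, Σhalf²=0.573432
  +G: nom +33.100 → Σnom=-20.530; wc +0.060/-0.030 → slack +1.995/-1.495; half-tol=0.045, Σhalf²=0.575457
  -H: nom -29.100 → Σnom=-49.630; wc +0.050/-0.050 → slack +2.045/-1.545; half-tol=0.050, Σhalf²=0.577957
  +I: nom +28.280 → Σnom=-21.350; wc +0.447/-0.050 → slack +2.492/-1.595; half-tol=0.248, Σhalf²=0.639709
Nominal = -21.350. Worst-case = [-21.350 - 1.595, -21.350 + 2.492] = [-22.945, -18.858]. RSS = √0.639709 = 0.800.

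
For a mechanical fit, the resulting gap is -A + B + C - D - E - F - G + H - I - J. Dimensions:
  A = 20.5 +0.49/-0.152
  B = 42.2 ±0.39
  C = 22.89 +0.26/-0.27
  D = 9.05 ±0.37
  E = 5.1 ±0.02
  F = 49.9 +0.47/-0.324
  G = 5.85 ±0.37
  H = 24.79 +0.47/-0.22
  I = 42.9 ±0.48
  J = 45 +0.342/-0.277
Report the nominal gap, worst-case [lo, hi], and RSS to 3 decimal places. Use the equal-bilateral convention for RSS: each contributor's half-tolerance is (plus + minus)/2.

Stack each dimension's contribution:
  -A: nom -20.500 → Σnom=-20.500; wc +0.152/-0.490 → slack +0.152/-0.490; half-tol=0.321, Σhalf²=0.103041
  +B: nom +42.200 → Σnom=21.700; wc +0.390/-0.390 → slack +0.542/-0.880; half-tol=0.390, Σhalf²=0.255141
  +C: nom +22.890 → Σnom=44.590; wc +0.260/-0.270 → slack +0.802/-1.150; half-tol=0.265, Σhalf²=0.325366
  -D: nom -9.050 → Σnom=35.540; wc +0.370/-0.370 → slack +1.172/-1.520; half-tol=0.370, Σhalf²=0.462266
  -E: nom -5.100 → Σnom=30.440; wc +0.020/-0.020 → slack +1.192/-1.540; half-tol=0.020, Σhalf²=0.462666
  -F: nom -49.900 → Σnom=-19.460; wc +0.324/-0.470 → slack +1.516/-2.010; half-tol=0.397, Σhalf²=0.620275
  -G: nom -5.850 → Σnom=-25.310; wc +0.370/-0.370 → slack +1.886/-2.380; half-tol=0.370, Σhalf²=0.757175
  +H: nom +24.790 → Σnom=-0.520; wc +0.470/-0.220 → slack +2.356/-2.600; half-tol=0.345, Σhalf²=0.876200
  -I: nom -42.900 → Σnom=-43.420; wc +0.480/-0.480 → slack +2.836/-3.080; half-tol=0.480, Σhalf²=1.106600
  -J: nom -45.000 → Σnom=-88.420; wc +0.277/-0.342 → slack +3.113/-3.422; half-tol=0.309, Σhalf²=1.202390
Nominal = -88.420. Worst-case = [-88.420 - 3.422, -88.420 + 3.113] = [-91.842, -85.307]. RSS = √1.202390 = 1.097.

nominal=-88.420 wc=[-91.842,-85.307] rss=1.097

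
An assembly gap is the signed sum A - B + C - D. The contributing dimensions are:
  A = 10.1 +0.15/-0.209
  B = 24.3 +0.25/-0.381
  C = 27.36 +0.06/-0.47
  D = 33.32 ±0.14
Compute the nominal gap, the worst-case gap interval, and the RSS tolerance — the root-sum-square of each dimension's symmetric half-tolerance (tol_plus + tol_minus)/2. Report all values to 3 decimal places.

Stack each dimension's contribution:
  +A: nom +10.100 → Σnom=10.100; wc +0.150/-0.209 → slack +0.150/-0.209; half-tol=0.179, Σhalf²=0.032220
  -B: nom -24.300 → Σnom=-14.200; wc +0.381/-0.250 → slack +0.531/-0.459; half-tol=0.316, Σhalf²=0.131761
  +C: nom +27.360 → Σnom=13.160; wc +0.060/-0.470 → slack +0.591/-0.929; half-tol=0.265, Σhalf²=0.201986
  -D: nom -33.320 → Σnom=-20.160; wc +0.140/-0.140 → slack +0.731/-1.069; half-tol=0.140, Σhalf²=0.221586
Nominal = -20.160. Worst-case = [-20.160 - 1.069, -20.160 + 0.731] = [-21.229, -19.429]. RSS = √0.221586 = 0.471.

nominal=-20.160 wc=[-21.229,-19.429] rss=0.471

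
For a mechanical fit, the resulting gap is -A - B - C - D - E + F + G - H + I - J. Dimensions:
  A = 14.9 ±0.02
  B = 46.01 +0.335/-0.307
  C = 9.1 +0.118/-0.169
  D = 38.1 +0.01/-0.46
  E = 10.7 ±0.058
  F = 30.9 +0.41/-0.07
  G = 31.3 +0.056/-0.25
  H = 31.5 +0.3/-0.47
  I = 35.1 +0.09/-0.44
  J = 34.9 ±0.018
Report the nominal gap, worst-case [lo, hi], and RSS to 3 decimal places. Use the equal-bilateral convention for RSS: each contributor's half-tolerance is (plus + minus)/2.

nominal=-87.910 wc=[-89.529,-85.852] rss=0.695

Stack each dimension's contribution:
  -A: nom -14.900 → Σnom=-14.900; wc +0.020/-0.020 → slack +0.020/-0.020; half-tol=0.020, Σhalf²=0.000400
  -B: nom -46.010 → Σnom=-60.910; wc +0.307/-0.335 → slack +0.327/-0.355; half-tol=0.321, Σhalf²=0.103441
  -C: nom -9.100 → Σnom=-70.010; wc +0.169/-0.118 → slack +0.496/-0.473; half-tol=0.144, Σhalf²=0.124033
  -D: nom -38.100 → Σnom=-108.110; wc +0.460/-0.010 → slack +0.956/-0.483; half-tol=0.235, Σhalf²=0.179258
  -E: nom -10.700 → Σnom=-118.810; wc +0.058/-0.058 → slack +1.014/-0.541; half-tol=0.058, Σhalf²=0.182622
  +F: nom +30.900 → Σnom=-87.910; wc +0.410/-0.070 → slack +1.424/-0.611; half-tol=0.240, Σhalf²=0.240222
  +G: nom +31.300 → Σnom=-56.610; wc +0.056/-0.250 → slack +1.480/-0.861; half-tol=0.153, Σhalf²=0.263631
  -H: nom -31.500 → Σnom=-88.110; wc +0.470/-0.300 → slack +1.950/-1.161; half-tol=0.385, Σhalf²=0.411856
  +I: nom +35.100 → Σnom=-53.010; wc +0.090/-0.440 → slack +2.040/-1.601; half-tol=0.265, Σhalf²=0.482081
  -J: nom -34.900 → Σnom=-87.910; wc +0.018/-0.018 → slack +2.058/-1.619; half-tol=0.018, Σhalf²=0.482405
Nominal = -87.910. Worst-case = [-87.910 - 1.619, -87.910 + 2.058] = [-89.529, -85.852]. RSS = √0.482405 = 0.695.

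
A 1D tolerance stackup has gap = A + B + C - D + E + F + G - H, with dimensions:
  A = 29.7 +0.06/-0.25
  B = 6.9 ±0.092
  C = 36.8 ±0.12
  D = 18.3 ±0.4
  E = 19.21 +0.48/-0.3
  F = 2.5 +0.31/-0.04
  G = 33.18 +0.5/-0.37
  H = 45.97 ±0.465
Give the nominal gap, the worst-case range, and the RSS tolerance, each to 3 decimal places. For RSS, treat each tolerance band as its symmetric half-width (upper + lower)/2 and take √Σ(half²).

Stack each dimension's contribution:
  +A: nom +29.700 → Σnom=29.700; wc +0.060/-0.250 → slack +0.060/-0.250; half-tol=0.155, Σhalf²=0.024025
  +B: nom +6.900 → Σnom=36.600; wc +0.092/-0.092 → slack +0.152/-0.342; half-tol=0.092, Σhalf²=0.032489
  +C: nom +36.800 → Σnom=73.400; wc +0.120/-0.120 → slack +0.272/-0.462; half-tol=0.120, Σhalf²=0.046889
  -D: nom -18.300 → Σnom=55.100; wc +0.400/-0.400 → slack +0.672/-0.862; half-tol=0.400, Σhalf²=0.206889
  +E: nom +19.210 → Σnom=74.310; wc +0.480/-0.300 → slack +1.152/-1.162; half-tol=0.390, Σhalf²=0.358989
  +F: nom +2.500 → Σnom=76.810; wc +0.310/-0.040 → slack +1.462/-1.202; half-tol=0.175, Σhalf²=0.389614
  +G: nom +33.180 → Σnom=109.990; wc +0.500/-0.370 → slack +1.962/-1.572; half-tol=0.435, Σhalf²=0.578839
  -H: nom -45.970 → Σnom=64.020; wc +0.465/-0.465 → slack +2.427/-2.037; half-tol=0.465, Σhalf²=0.795064
Nominal = 64.020. Worst-case = [64.020 - 2.037, 64.020 + 2.427] = [61.983, 66.447]. RSS = √0.795064 = 0.892.

nominal=64.020 wc=[61.983,66.447] rss=0.892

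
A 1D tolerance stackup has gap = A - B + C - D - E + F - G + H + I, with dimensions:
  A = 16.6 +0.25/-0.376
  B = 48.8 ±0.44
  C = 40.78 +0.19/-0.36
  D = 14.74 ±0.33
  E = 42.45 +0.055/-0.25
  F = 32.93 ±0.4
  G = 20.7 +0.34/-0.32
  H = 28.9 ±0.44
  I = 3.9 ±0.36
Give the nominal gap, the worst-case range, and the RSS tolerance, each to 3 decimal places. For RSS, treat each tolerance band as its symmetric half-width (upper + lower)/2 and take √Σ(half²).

Stack each dimension's contribution:
  +A: nom +16.600 → Σnom=16.600; wc +0.250/-0.376 → slack +0.250/-0.376; half-tol=0.313, Σhalf²=0.097969
  -B: nom -48.800 → Σnom=-32.200; wc +0.440/-0.440 → slack +0.690/-0.816; half-tol=0.440, Σhalf²=0.291569
  +C: nom +40.780 → Σnom=8.580; wc +0.190/-0.360 → slack +0.880/-1.176; half-tol=0.275, Σhalf²=0.367194
  -D: nom -14.740 → Σnom=-6.160; wc +0.330/-0.330 → slack +1.210/-1.506; half-tol=0.330, Σhalf²=0.476094
  -E: nom -42.450 → Σnom=-48.610; wc +0.250/-0.055 → slack +1.460/-1.561; half-tol=0.152, Σhalf²=0.499350
  +F: nom +32.930 → Σnom=-15.680; wc +0.400/-0.400 → slack +1.860/-1.961; half-tol=0.400, Σhalf²=0.659350
  -G: nom -20.700 → Σnom=-36.380; wc +0.320/-0.340 → slack +2.180/-2.301; half-tol=0.330, Σhalf²=0.768250
  +H: nom +28.900 → Σnom=-7.480; wc +0.440/-0.440 → slack +2.620/-2.741; half-tol=0.440, Σhalf²=0.961850
  +I: nom +3.900 → Σnom=-3.580; wc +0.360/-0.360 → slack +2.980/-3.101; half-tol=0.360, Σhalf²=1.091450
Nominal = -3.580. Worst-case = [-3.580 - 3.101, -3.580 + 2.980] = [-6.681, -0.600]. RSS = √1.091450 = 1.045.

nominal=-3.580 wc=[-6.681,-0.600] rss=1.045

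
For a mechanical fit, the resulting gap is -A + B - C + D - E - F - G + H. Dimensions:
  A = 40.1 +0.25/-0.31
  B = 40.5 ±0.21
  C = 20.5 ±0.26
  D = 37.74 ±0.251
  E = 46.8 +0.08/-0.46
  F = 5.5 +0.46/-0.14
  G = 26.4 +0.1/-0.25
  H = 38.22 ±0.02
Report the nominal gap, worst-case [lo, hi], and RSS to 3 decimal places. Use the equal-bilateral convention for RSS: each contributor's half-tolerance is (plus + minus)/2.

nominal=-22.840 wc=[-24.471,-20.939] rss=0.669

Stack each dimension's contribution:
  -A: nom -40.100 → Σnom=-40.100; wc +0.310/-0.250 → slack +0.310/-0.250; half-tol=0.280, Σhalf²=0.078400
  +B: nom +40.500 → Σnom=0.400; wc +0.210/-0.210 → slack +0.520/-0.460; half-tol=0.210, Σhalf²=0.122500
  -C: nom -20.500 → Σnom=-20.100; wc +0.260/-0.260 → slack +0.780/-0.720; half-tol=0.260, Σhalf²=0.190100
  +D: nom +37.740 → Σnom=17.640; wc +0.251/-0.251 → slack +1.031/-0.971; half-tol=0.251, Σhalf²=0.253101
  -E: nom -46.800 → Σnom=-29.160; wc +0.460/-0.080 → slack +1.491/-1.051; half-tol=0.270, Σhalf²=0.326001
  -F: nom -5.500 → Σnom=-34.660; wc +0.140/-0.460 → slack +1.631/-1.511; half-tol=0.300, Σhalf²=0.416001
  -G: nom -26.400 → Σnom=-61.060; wc +0.250/-0.100 → slack +1.881/-1.611; half-tol=0.175, Σhalf²=0.446626
  +H: nom +38.220 → Σnom=-22.840; wc +0.020/-0.020 → slack +1.901/-1.631; half-tol=0.020, Σhalf²=0.447026
Nominal = -22.840. Worst-case = [-22.840 - 1.631, -22.840 + 1.901] = [-24.471, -20.939]. RSS = √0.447026 = 0.669.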